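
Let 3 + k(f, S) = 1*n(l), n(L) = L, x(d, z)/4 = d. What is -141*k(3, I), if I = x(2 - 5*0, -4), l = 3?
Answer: 0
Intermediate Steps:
x(d, z) = 4*d
I = 8 (I = 4*(2 - 5*0) = 4*(2 + 0) = 4*2 = 8)
k(f, S) = 0 (k(f, S) = -3 + 1*3 = -3 + 3 = 0)
-141*k(3, I) = -141*0 = 0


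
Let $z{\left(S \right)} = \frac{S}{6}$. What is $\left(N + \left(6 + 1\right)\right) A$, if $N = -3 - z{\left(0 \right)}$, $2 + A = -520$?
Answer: $-2088$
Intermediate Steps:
$A = -522$ ($A = -2 - 520 = -522$)
$z{\left(S \right)} = \frac{S}{6}$ ($z{\left(S \right)} = S \frac{1}{6} = \frac{S}{6}$)
$N = -3$ ($N = -3 - \frac{1}{6} \cdot 0 = -3 - 0 = -3 + 0 = -3$)
$\left(N + \left(6 + 1\right)\right) A = \left(-3 + \left(6 + 1\right)\right) \left(-522\right) = \left(-3 + 7\right) \left(-522\right) = 4 \left(-522\right) = -2088$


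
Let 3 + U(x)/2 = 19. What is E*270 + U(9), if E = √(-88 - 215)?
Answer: 32 + 270*I*√303 ≈ 32.0 + 4699.9*I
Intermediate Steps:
U(x) = 32 (U(x) = -6 + 2*19 = -6 + 38 = 32)
E = I*√303 (E = √(-303) = I*√303 ≈ 17.407*I)
E*270 + U(9) = (I*√303)*270 + 32 = 270*I*√303 + 32 = 32 + 270*I*√303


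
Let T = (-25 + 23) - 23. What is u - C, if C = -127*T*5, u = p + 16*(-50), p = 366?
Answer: -16309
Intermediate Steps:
T = -25 (T = -2 - 23 = -25)
u = -434 (u = 366 + 16*(-50) = 366 - 800 = -434)
C = 15875 (C = -127*(-25)*5 = 3175*5 = 15875)
u - C = -434 - 1*15875 = -434 - 15875 = -16309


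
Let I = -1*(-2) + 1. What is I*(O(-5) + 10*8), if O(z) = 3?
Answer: 249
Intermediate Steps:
I = 3 (I = 2 + 1 = 3)
I*(O(-5) + 10*8) = 3*(3 + 10*8) = 3*(3 + 80) = 3*83 = 249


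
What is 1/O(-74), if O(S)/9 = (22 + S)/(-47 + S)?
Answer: 121/468 ≈ 0.25855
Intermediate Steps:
O(S) = 9*(22 + S)/(-47 + S) (O(S) = 9*((22 + S)/(-47 + S)) = 9*(22 + S)/(-47 + S))
1/O(-74) = 1/(9*(22 - 74)/(-47 - 74)) = 1/(9*(-52)/(-121)) = 1/(9*(-1/121)*(-52)) = 1/(468/121) = 121/468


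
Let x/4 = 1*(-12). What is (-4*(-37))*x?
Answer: -7104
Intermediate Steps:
x = -48 (x = 4*(1*(-12)) = 4*(-12) = -48)
(-4*(-37))*x = -4*(-37)*(-48) = 148*(-48) = -7104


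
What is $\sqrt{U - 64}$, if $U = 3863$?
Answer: $\sqrt{3799} \approx 61.636$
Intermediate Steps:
$\sqrt{U - 64} = \sqrt{3863 - 64} = \sqrt{3799}$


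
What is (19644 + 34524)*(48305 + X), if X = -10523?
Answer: 2046575376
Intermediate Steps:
(19644 + 34524)*(48305 + X) = (19644 + 34524)*(48305 - 10523) = 54168*37782 = 2046575376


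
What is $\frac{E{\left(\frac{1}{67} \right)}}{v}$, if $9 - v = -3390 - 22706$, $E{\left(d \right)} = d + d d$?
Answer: $\frac{68}{117185345} \approx 5.8028 \cdot 10^{-7}$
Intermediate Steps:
$E{\left(d \right)} = d + d^{2}$
$v = 26105$ ($v = 9 - \left(-3390 - 22706\right) = 9 - -26096 = 9 + 26096 = 26105$)
$\frac{E{\left(\frac{1}{67} \right)}}{v} = \frac{\frac{1}{67} \left(1 + \frac{1}{67}\right)}{26105} = \frac{1 + \frac{1}{67}}{67} \cdot \frac{1}{26105} = \frac{1}{67} \cdot \frac{68}{67} \cdot \frac{1}{26105} = \frac{68}{4489} \cdot \frac{1}{26105} = \frac{68}{117185345}$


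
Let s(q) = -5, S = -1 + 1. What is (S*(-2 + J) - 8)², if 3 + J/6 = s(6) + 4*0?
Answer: 64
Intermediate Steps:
S = 0
J = -48 (J = -18 + 6*(-5 + 4*0) = -18 + 6*(-5 + 0) = -18 + 6*(-5) = -18 - 30 = -48)
(S*(-2 + J) - 8)² = (0*(-2 - 48) - 8)² = (0*(-50) - 8)² = (0 - 8)² = (-8)² = 64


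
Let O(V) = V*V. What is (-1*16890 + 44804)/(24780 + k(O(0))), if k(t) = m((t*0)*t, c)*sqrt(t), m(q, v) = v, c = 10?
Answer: 13957/12390 ≈ 1.1265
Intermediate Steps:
O(V) = V**2
k(t) = 10*sqrt(t)
(-1*16890 + 44804)/(24780 + k(O(0))) = (-1*16890 + 44804)/(24780 + 10*sqrt(0**2)) = (-16890 + 44804)/(24780 + 10*sqrt(0)) = 27914/(24780 + 10*0) = 27914/(24780 + 0) = 27914/24780 = 27914*(1/24780) = 13957/12390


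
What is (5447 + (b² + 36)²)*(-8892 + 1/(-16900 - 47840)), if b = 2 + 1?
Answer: -1075347975308/16185 ≈ -6.6441e+7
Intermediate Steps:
b = 3
(5447 + (b² + 36)²)*(-8892 + 1/(-16900 - 47840)) = (5447 + (3² + 36)²)*(-8892 + 1/(-16900 - 47840)) = (5447 + (9 + 36)²)*(-8892 + 1/(-64740)) = (5447 + 45²)*(-8892 - 1/64740) = (5447 + 2025)*(-575668081/64740) = 7472*(-575668081/64740) = -1075347975308/16185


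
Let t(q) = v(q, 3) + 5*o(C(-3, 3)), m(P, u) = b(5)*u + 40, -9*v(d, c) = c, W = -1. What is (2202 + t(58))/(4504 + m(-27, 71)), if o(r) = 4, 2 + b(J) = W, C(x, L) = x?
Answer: 6665/12993 ≈ 0.51297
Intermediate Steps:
v(d, c) = -c/9
b(J) = -3 (b(J) = -2 - 1 = -3)
m(P, u) = 40 - 3*u (m(P, u) = -3*u + 40 = 40 - 3*u)
t(q) = 59/3 (t(q) = -⅑*3 + 5*4 = -⅓ + 20 = 59/3)
(2202 + t(58))/(4504 + m(-27, 71)) = (2202 + 59/3)/(4504 + (40 - 3*71)) = 6665/(3*(4504 + (40 - 213))) = 6665/(3*(4504 - 173)) = (6665/3)/4331 = (6665/3)*(1/4331) = 6665/12993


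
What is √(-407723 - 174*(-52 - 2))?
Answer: I*√398327 ≈ 631.13*I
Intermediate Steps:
√(-407723 - 174*(-52 - 2)) = √(-407723 - 174*(-54)) = √(-407723 + 9396) = √(-398327) = I*√398327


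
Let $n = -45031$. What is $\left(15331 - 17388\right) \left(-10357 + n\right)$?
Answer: $113933116$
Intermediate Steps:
$\left(15331 - 17388\right) \left(-10357 + n\right) = \left(15331 - 17388\right) \left(-10357 - 45031\right) = \left(-2057\right) \left(-55388\right) = 113933116$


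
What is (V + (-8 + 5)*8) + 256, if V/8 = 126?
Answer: 1240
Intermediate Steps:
V = 1008 (V = 8*126 = 1008)
(V + (-8 + 5)*8) + 256 = (1008 + (-8 + 5)*8) + 256 = (1008 - 3*8) + 256 = (1008 - 24) + 256 = 984 + 256 = 1240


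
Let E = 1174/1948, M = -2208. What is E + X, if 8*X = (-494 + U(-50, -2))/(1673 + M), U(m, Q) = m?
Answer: 380277/521090 ≈ 0.72977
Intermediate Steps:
E = 587/974 (E = 1174*(1/1948) = 587/974 ≈ 0.60267)
X = 68/535 (X = ((-494 - 50)/(1673 - 2208))/8 = (-544/(-535))/8 = (-544*(-1/535))/8 = (⅛)*(544/535) = 68/535 ≈ 0.12710)
E + X = 587/974 + 68/535 = 380277/521090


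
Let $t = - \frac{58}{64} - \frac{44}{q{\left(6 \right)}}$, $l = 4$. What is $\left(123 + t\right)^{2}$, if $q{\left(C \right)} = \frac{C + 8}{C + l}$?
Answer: $\frac{412455481}{50176} \approx 8220.2$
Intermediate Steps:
$q{\left(C \right)} = \frac{8 + C}{4 + C}$ ($q{\left(C \right)} = \frac{C + 8}{C + 4} = \frac{8 + C}{4 + C}$)
$t = - \frac{7243}{224}$ ($t = - \frac{58}{64} - \frac{44}{\frac{1}{4 + 6} \left(8 + 6\right)} = \left(-58\right) \frac{1}{64} - \frac{44}{\frac{1}{10} \cdot 14} = - \frac{29}{32} - \frac{44}{\frac{1}{10} \cdot 14} = - \frac{29}{32} - \frac{44}{\frac{7}{5}} = - \frac{29}{32} - \frac{220}{7} = - \frac{7243}{224} \approx -32.335$)
$\left(123 + t\right)^{2} = \left(123 - \frac{7243}{224}\right)^{2} = \left(\frac{20309}{224}\right)^{2} = \frac{412455481}{50176}$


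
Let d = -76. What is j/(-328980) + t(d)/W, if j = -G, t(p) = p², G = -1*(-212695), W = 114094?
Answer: 2616741181/3753464412 ≈ 0.69715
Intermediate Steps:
G = 212695
j = -212695 (j = -1*212695 = -212695)
j/(-328980) + t(d)/W = -212695/(-328980) + (-76)²/114094 = -212695*(-1/328980) + 5776*(1/114094) = 42539/65796 + 2888/57047 = 2616741181/3753464412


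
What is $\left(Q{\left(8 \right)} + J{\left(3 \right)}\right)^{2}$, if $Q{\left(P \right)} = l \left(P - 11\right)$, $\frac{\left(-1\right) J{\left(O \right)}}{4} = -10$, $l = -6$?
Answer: $3364$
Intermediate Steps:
$J{\left(O \right)} = 40$ ($J{\left(O \right)} = \left(-4\right) \left(-10\right) = 40$)
$Q{\left(P \right)} = 66 - 6 P$ ($Q{\left(P \right)} = - 6 \left(P - 11\right) = - 6 \left(-11 + P\right) = 66 - 6 P$)
$\left(Q{\left(8 \right)} + J{\left(3 \right)}\right)^{2} = \left(\left(66 - 48\right) + 40\right)^{2} = \left(18 + 40\right)^{2} = 58^{2} = 3364$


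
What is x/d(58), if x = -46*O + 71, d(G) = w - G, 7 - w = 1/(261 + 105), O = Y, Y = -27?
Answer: -480558/18667 ≈ -25.744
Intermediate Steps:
O = -27
w = 2561/366 (w = 7 - 1/(261 + 105) = 7 - 1/366 = 2561/366 ≈ 6.9973)
d(G) = 2561/366 - G
x = 1313 (x = -46*(-27) + 71 = 1242 + 71 = 1313)
x/d(58) = 1313/(2561/366 - 1*58) = 1313/(2561/366 - 58) = 1313/(-18667/366) = 1313*(-366/18667) = -480558/18667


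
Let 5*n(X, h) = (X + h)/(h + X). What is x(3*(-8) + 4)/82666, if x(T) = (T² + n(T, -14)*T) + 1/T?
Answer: 7919/1653320 ≈ 0.0047898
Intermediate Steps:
n(X, h) = ⅕ (n(X, h) = ((X + h)/(h + X))/5 = ((X + h)/(X + h))/5 = (⅕)*1 = ⅕)
x(T) = 1/T + T² + T/5 (x(T) = (T² + T/5) + 1/T = 1/T + T² + T/5)
x(3*(-8) + 4)/82666 = (1/(3*(-8) + 4) + (3*(-8) + 4)² + (3*(-8) + 4)/5)/82666 = (1/(-24 + 4) + (-24 + 4)² + (-24 + 4)/5)*(1/82666) = (1/(-20) + (-20)² + (⅕)*(-20))*(1/82666) = (-1/20 + 400 - 4)*(1/82666) = (7919/20)*(1/82666) = 7919/1653320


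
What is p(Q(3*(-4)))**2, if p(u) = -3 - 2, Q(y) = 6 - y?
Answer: 25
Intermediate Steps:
p(u) = -5
p(Q(3*(-4)))**2 = (-5)**2 = 25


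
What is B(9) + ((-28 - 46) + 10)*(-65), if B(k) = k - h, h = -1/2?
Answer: 8339/2 ≈ 4169.5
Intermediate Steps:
h = -½ (h = -1*½ = -½ ≈ -0.50000)
B(k) = ½ + k (B(k) = k - 1*(-½) = k + ½ = ½ + k)
B(9) + ((-28 - 46) + 10)*(-65) = (½ + 9) + ((-28 - 46) + 10)*(-65) = 19/2 + (-74 + 10)*(-65) = 19/2 - 64*(-65) = 19/2 + 4160 = 8339/2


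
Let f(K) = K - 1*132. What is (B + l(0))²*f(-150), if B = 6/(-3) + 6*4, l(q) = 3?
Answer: -176250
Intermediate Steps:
f(K) = -132 + K (f(K) = K - 132 = -132 + K)
B = 22 (B = 6*(-⅓) + 24 = -2 + 24 = 22)
(B + l(0))²*f(-150) = (22 + 3)²*(-132 - 150) = 25²*(-282) = 625*(-282) = -176250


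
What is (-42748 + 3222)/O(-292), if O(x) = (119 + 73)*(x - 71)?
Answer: 19763/34848 ≈ 0.56712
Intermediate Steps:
O(x) = -13632 + 192*x (O(x) = 192*(-71 + x) = -13632 + 192*x)
(-42748 + 3222)/O(-292) = (-42748 + 3222)/(-13632 + 192*(-292)) = -39526/(-13632 - 56064) = -39526/(-69696) = -39526*(-1/69696) = 19763/34848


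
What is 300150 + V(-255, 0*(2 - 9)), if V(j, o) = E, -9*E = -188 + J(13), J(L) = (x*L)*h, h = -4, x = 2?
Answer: 2701642/9 ≈ 3.0018e+5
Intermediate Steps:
J(L) = -8*L (J(L) = (2*L)*(-4) = -8*L)
E = 292/9 (E = -(-188 - 8*13)/9 = -(-188 - 104)/9 = -⅑*(-292) = 292/9 ≈ 32.444)
V(j, o) = 292/9
300150 + V(-255, 0*(2 - 9)) = 300150 + 292/9 = 2701642/9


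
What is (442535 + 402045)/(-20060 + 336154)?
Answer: 422290/158047 ≈ 2.6719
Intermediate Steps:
(442535 + 402045)/(-20060 + 336154) = 844580/316094 = 844580*(1/316094) = 422290/158047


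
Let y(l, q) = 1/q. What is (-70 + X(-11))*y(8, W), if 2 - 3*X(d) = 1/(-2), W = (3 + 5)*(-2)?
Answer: 415/96 ≈ 4.3229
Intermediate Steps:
W = -16 (W = 8*(-2) = -16)
X(d) = 5/6 (X(d) = 2/3 - 1/3/(-2) = 2/3 - 1/3*(-1/2) = 2/3 + 1/6 = 5/6)
(-70 + X(-11))*y(8, W) = (-70 + 5/6)/(-16) = -415/6*(-1/16) = 415/96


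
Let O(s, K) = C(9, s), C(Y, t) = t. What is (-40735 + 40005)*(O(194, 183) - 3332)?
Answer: 2290740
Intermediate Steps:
O(s, K) = s
(-40735 + 40005)*(O(194, 183) - 3332) = (-40735 + 40005)*(194 - 3332) = -730*(-3138) = 2290740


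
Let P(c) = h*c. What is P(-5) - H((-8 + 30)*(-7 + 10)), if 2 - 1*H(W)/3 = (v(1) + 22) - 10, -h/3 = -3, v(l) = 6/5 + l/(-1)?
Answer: -72/5 ≈ -14.400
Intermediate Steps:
v(l) = 6/5 - l (v(l) = 6*(⅕) + l*(-1) = 6/5 - l)
h = 9 (h = -3*(-3) = 9)
P(c) = 9*c
H(W) = -153/5 (H(W) = 6 - 3*(((6/5 - 1*1) + 22) - 10) = 6 - 3*(((6/5 - 1) + 22) - 10) = 6 - 3*((⅕ + 22) - 10) = 6 - 3*(111/5 - 10) = 6 - 3*61/5 = 6 - 183/5 = -153/5)
P(-5) - H((-8 + 30)*(-7 + 10)) = 9*(-5) - 1*(-153/5) = -45 + 153/5 = -72/5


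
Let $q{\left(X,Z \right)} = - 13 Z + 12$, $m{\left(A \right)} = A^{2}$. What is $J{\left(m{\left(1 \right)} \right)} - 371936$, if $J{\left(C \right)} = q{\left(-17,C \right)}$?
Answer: $-371937$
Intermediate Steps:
$q{\left(X,Z \right)} = 12 - 13 Z$
$J{\left(C \right)} = 12 - 13 C$
$J{\left(m{\left(1 \right)} \right)} - 371936 = \left(12 - 13 \cdot 1^{2}\right) - 371936 = \left(12 - 13\right) - 371936 = -1 - 371936 = -371937$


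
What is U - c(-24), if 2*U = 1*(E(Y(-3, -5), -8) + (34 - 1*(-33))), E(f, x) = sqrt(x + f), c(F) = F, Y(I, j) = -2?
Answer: 115/2 + I*sqrt(10)/2 ≈ 57.5 + 1.5811*I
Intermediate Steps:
E(f, x) = sqrt(f + x)
U = 67/2 + I*sqrt(10)/2 (U = (1*(sqrt(-2 - 8) + (34 - 1*(-33))))/2 = (1*(sqrt(-10) + (34 + 33)))/2 = (1*(I*sqrt(10) + 67))/2 = (1*(67 + I*sqrt(10)))/2 = (67 + I*sqrt(10))/2 = 67/2 + I*sqrt(10)/2 ≈ 33.5 + 1.5811*I)
U - c(-24) = (67/2 + I*sqrt(10)/2) - 1*(-24) = (67/2 + I*sqrt(10)/2) + 24 = 115/2 + I*sqrt(10)/2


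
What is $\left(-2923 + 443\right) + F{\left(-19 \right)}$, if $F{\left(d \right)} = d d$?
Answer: $-2119$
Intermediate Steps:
$F{\left(d \right)} = d^{2}$
$\left(-2923 + 443\right) + F{\left(-19 \right)} = \left(-2923 + 443\right) + \left(-19\right)^{2} = -2480 + 361 = -2119$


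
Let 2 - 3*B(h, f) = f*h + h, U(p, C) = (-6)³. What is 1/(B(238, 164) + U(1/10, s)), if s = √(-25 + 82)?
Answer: -3/39916 ≈ -7.5158e-5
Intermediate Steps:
s = √57 ≈ 7.5498
U(p, C) = -216
B(h, f) = ⅔ - h/3 - f*h/3 (B(h, f) = ⅔ - (f*h + h)/3 = ⅔ - (h + f*h)/3 = ⅔ + (-h/3 - f*h/3) = ⅔ - h/3 - f*h/3)
1/(B(238, 164) + U(1/10, s)) = 1/((⅔ - ⅓*238 - ⅓*164*238) - 216) = 1/((⅔ - 238/3 - 39032/3) - 216) = 1/(-39268/3 - 216) = 1/(-39916/3) = -3/39916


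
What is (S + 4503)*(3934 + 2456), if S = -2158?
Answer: 14984550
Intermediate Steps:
(S + 4503)*(3934 + 2456) = (-2158 + 4503)*(3934 + 2456) = 2345*6390 = 14984550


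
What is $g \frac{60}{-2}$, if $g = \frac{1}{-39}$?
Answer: $\frac{10}{13} \approx 0.76923$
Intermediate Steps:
$g = - \frac{1}{39} \approx -0.025641$
$g \frac{60}{-2} = - \frac{60 \frac{1}{-2}}{39} = - \frac{60 \left(- \frac{1}{2}\right)}{39} = \left(- \frac{1}{39}\right) \left(-30\right) = \frac{10}{13}$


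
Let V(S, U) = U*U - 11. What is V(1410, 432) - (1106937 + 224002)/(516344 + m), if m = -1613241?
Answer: 204696570800/1096897 ≈ 1.8661e+5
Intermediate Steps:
V(S, U) = -11 + U² (V(S, U) = U² - 11 = -11 + U²)
V(1410, 432) - (1106937 + 224002)/(516344 + m) = (-11 + 432²) - (1106937 + 224002)/(516344 - 1613241) = (-11 + 186624) - 1330939/(-1096897) = 186613 - 1330939*(-1)/1096897 = 186613 - 1*(-1330939/1096897) = 186613 + 1330939/1096897 = 204696570800/1096897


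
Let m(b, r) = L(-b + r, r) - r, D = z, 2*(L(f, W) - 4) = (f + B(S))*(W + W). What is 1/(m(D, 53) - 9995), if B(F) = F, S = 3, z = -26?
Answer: -1/5698 ≈ -0.00017550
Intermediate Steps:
L(f, W) = 4 + W*(3 + f) (L(f, W) = 4 + ((f + 3)*(W + W))/2 = 4 + ((3 + f)*(2*W))/2 = 4 + (2*W*(3 + f))/2 = 4 + W*(3 + f))
D = -26
m(b, r) = 4 + 2*r + r*(r - b) (m(b, r) = (4 + 3*r + r*(-b + r)) - r = (4 + 3*r + r*(r - b)) - r = 4 + 2*r + r*(r - b))
1/(m(D, 53) - 9995) = 1/((4 + 2*53 - 1*53*(-26 - 1*53)) - 9995) = 1/((4 + 106 - 1*53*(-26 - 53)) - 9995) = 1/((4 + 106 - 1*53*(-79)) - 9995) = 1/((4 + 106 + 4187) - 9995) = 1/(4297 - 9995) = 1/(-5698) = -1/5698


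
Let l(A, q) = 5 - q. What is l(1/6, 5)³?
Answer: 0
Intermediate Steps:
l(1/6, 5)³ = (5 - 1*5)³ = (5 - 5)³ = 0³ = 0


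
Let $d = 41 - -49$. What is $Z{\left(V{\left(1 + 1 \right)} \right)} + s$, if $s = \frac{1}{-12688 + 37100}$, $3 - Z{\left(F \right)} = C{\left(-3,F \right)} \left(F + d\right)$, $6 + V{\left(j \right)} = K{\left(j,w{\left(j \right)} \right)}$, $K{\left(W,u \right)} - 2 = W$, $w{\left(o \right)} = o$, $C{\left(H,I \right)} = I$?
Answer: $\frac{4369749}{24412} \approx 179.0$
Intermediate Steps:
$K{\left(W,u \right)} = 2 + W$
$V{\left(j \right)} = -4 + j$ ($V{\left(j \right)} = -6 + \left(2 + j\right) = -4 + j$)
$d = 90$ ($d = 41 + 49 = 90$)
$Z{\left(F \right)} = 3 - F \left(90 + F\right)$ ($Z{\left(F \right)} = 3 - F \left(F + 90\right) = 3 - F \left(90 + F\right)$)
$s = \frac{1}{24412} \approx 4.0963 \cdot 10^{-5}$
$Z{\left(V{\left(1 + 1 \right)} \right)} + s = \left(3 - \left(-4 + \left(1 + 1\right)\right)^{2} - 90 \left(-4 + \left(1 + 1\right)\right)\right) + \frac{1}{24412} = \left(3 - \left(-4 + 2\right)^{2} - 90 \left(-4 + 2\right)\right) + \frac{1}{24412} = \left(3 - \left(-2\right)^{2} - -180\right) + \frac{1}{24412} = \left(3 - 4 + 180\right) + \frac{1}{24412} = 179 + \frac{1}{24412} = \frac{4369749}{24412}$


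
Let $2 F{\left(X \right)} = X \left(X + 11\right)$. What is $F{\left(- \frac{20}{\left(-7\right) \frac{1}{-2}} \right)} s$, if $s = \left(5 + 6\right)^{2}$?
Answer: $- \frac{89540}{49} \approx -1827.3$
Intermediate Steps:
$s = 121$ ($s = 11^{2} = 121$)
$F{\left(X \right)} = \frac{X \left(11 + X\right)}{2}$ ($F{\left(X \right)} = \frac{X \left(X + 11\right)}{2} = \frac{X \left(11 + X\right)}{2}$)
$F{\left(- \frac{20}{\left(-7\right) \frac{1}{-2}} \right)} s = \frac{- \frac{20}{\left(-7\right) \frac{1}{-2}} \left(11 - \frac{20}{\left(-7\right) \frac{1}{-2}}\right)}{2} \cdot 121 = \frac{- \frac{20}{\left(-7\right) \left(- \frac{1}{2}\right)} \left(11 - \frac{20}{\left(-7\right) \left(- \frac{1}{2}\right)}\right)}{2} \cdot 121 = \frac{- \frac{20}{\frac{7}{2}} \left(11 - \frac{20}{\frac{7}{2}}\right)}{2} \cdot 121 = \frac{\left(-20\right) \frac{2}{7} \left(11 - \frac{40}{7}\right)}{2} \cdot 121 = \frac{1}{2} \left(- \frac{40}{7}\right) \left(11 - \frac{40}{7}\right) 121 = \frac{1}{2} \left(- \frac{40}{7}\right) \frac{37}{7} \cdot 121 = \left(- \frac{740}{49}\right) 121 = - \frac{89540}{49}$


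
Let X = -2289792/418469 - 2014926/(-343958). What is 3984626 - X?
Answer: 286765058618662747/71967880151 ≈ 3.9846e+6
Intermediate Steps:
X = 27795895779/71967880151 (X = -2289792*1/418469 - 2014926*(-1/343958) = -2289792/418469 + 1007463/171979 = 27795895779/71967880151 ≈ 0.38623)
3984626 - X = 3984626 - 1*27795895779/71967880151 = 3984626 - 27795895779/71967880151 = 286765058618662747/71967880151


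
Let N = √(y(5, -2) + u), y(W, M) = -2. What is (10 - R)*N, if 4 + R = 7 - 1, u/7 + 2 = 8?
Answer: 16*√10 ≈ 50.596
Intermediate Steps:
u = 42 (u = -14 + 7*8 = -14 + 56 = 42)
N = 2*√10 (N = √(-2 + 42) = √40 = 2*√10 ≈ 6.3246)
R = 2 (R = -4 + (7 - 1) = -4 + 6 = 2)
(10 - R)*N = (10 - 1*2)*(2*√10) = (10 - 2)*(2*√10) = 8*(2*√10) = 16*√10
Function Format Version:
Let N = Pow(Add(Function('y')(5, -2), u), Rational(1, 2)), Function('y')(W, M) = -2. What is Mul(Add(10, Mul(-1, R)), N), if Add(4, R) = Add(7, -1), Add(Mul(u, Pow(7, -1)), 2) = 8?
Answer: Mul(16, Pow(10, Rational(1, 2))) ≈ 50.596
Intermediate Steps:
u = 42 (u = Add(-14, Mul(7, 8)) = Add(-14, 56) = 42)
N = Mul(2, Pow(10, Rational(1, 2))) (N = Pow(Add(-2, 42), Rational(1, 2)) = Pow(40, Rational(1, 2)) = Mul(2, Pow(10, Rational(1, 2))) ≈ 6.3246)
R = 2 (R = Add(-4, Add(7, -1)) = Add(-4, 6) = 2)
Mul(Add(10, Mul(-1, R)), N) = Mul(Add(10, Mul(-1, 2)), Mul(2, Pow(10, Rational(1, 2)))) = Mul(Add(10, -2), Mul(2, Pow(10, Rational(1, 2)))) = Mul(8, Mul(2, Pow(10, Rational(1, 2)))) = Mul(16, Pow(10, Rational(1, 2)))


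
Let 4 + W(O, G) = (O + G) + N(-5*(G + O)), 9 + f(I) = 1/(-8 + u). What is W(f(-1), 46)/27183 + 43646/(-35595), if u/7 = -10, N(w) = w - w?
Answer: -10272210341/8385683670 ≈ -1.2250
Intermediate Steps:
N(w) = 0
u = -70 (u = 7*(-10) = -70)
f(I) = -703/78 (f(I) = -9 + 1/(-8 - 70) = -9 + 1/(-78) = -9 - 1/78 = -703/78)
W(O, G) = -4 + G + O (W(O, G) = -4 + ((O + G) + 0) = -4 + ((G + O) + 0) = -4 + (G + O) = -4 + G + O)
W(f(-1), 46)/27183 + 43646/(-35595) = (-4 + 46 - 703/78)/27183 + 43646/(-35595) = (2573/78)*(1/27183) + 43646*(-1/35595) = 2573/2120274 - 43646/35595 = -10272210341/8385683670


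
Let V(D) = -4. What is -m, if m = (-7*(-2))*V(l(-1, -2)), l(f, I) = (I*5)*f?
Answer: 56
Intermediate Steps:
l(f, I) = 5*I*f (l(f, I) = (5*I)*f = 5*I*f)
m = -56 (m = -7*(-2)*(-4) = 14*(-4) = -56)
-m = -1*(-56) = 56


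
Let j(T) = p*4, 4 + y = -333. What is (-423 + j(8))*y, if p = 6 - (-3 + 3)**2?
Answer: 134463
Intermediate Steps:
y = -337 (y = -4 - 333 = -337)
p = 6 (p = 6 - 1*0**2 = 6 - 1*0 = 6 + 0 = 6)
j(T) = 24 (j(T) = 6*4 = 24)
(-423 + j(8))*y = (-423 + 24)*(-337) = -399*(-337) = 134463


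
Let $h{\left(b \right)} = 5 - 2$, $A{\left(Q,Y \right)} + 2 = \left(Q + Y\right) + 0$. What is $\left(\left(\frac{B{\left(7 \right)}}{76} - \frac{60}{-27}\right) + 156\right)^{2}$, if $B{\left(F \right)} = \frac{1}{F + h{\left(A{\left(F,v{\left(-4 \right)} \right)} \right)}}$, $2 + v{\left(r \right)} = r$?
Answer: $\frac{1171262898001}{46785600} \approx 25035.0$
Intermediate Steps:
$v{\left(r \right)} = -2 + r$
$A{\left(Q,Y \right)} = -2 + Q + Y$ ($A{\left(Q,Y \right)} = -2 + \left(\left(Q + Y\right) + 0\right) = -2 + \left(Q + Y\right) = -2 + Q + Y$)
$h{\left(b \right)} = 3$
$B{\left(F \right)} = \frac{1}{3 + F}$ ($B{\left(F \right)} = \frac{1}{F + 3} = \frac{1}{3 + F}$)
$\left(\left(\frac{B{\left(7 \right)}}{76} - \frac{60}{-27}\right) + 156\right)^{2} = \left(\left(\frac{1}{\left(3 + 7\right) 76} - \frac{60}{-27}\right) + 156\right)^{2} = \left(\left(\frac{1}{10} \cdot \frac{1}{76} - - \frac{20}{9}\right) + 156\right)^{2} = \left(\left(\frac{1}{10} \cdot \frac{1}{76} + \frac{20}{9}\right) + 156\right)^{2} = \left(\left(\frac{1}{760} + \frac{20}{9}\right) + 156\right)^{2} = \left(\frac{15209}{6840} + 156\right)^{2} = \left(\frac{1082249}{6840}\right)^{2} = \frac{1171262898001}{46785600}$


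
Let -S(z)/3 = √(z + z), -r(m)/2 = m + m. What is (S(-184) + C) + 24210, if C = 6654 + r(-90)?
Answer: 31224 - 12*I*√23 ≈ 31224.0 - 57.55*I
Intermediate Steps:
r(m) = -4*m (r(m) = -2*(m + m) = -4*m)
S(z) = -3*√2*√z (S(z) = -3*√(z + z) = -3*√2*√z)
C = 7014 (C = 6654 - 4*(-90) = 6654 + 360 = 7014)
(S(-184) + C) + 24210 = (-3*√2*√(-184) + 7014) + 24210 = (-3*√2*2*I*√46 + 7014) + 24210 = (-12*I*√23 + 7014) + 24210 = (7014 - 12*I*√23) + 24210 = 31224 - 12*I*√23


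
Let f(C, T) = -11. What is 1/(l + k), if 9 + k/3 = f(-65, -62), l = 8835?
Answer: 1/8775 ≈ 0.00011396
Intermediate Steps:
k = -60 (k = -27 + 3*(-11) = -27 - 33 = -60)
1/(l + k) = 1/(8835 - 60) = 1/8775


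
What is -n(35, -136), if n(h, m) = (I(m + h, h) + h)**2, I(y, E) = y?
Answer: -4356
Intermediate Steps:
n(h, m) = (m + 2*h)**2 (n(h, m) = ((m + h) + h)**2 = ((h + m) + h)**2 = (m + 2*h)**2)
-n(35, -136) = -(-136 + 2*35)**2 = -(-136 + 70)**2 = -1*(-66)**2 = -1*4356 = -4356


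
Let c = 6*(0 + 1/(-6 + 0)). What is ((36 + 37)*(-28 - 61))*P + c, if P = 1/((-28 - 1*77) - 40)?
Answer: 6352/145 ≈ 43.807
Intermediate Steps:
P = -1/145 (P = 1/((-28 - 77) - 40) = 1/(-105 - 40) = 1/(-145) = -1/145 ≈ -0.0068966)
c = -1 (c = 6*(0 + 1/(-6)) = 6*(0 - ⅙) = 6*(-⅙) = -1)
((36 + 37)*(-28 - 61))*P + c = ((36 + 37)*(-28 - 61))*(-1/145) - 1 = (73*(-89))*(-1/145) - 1 = -6497*(-1/145) - 1 = 6497/145 - 1 = 6352/145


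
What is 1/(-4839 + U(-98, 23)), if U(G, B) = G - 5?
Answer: -1/4942 ≈ -0.00020235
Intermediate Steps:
U(G, B) = -5 + G
1/(-4839 + U(-98, 23)) = 1/(-4839 + (-5 - 98)) = 1/(-4839 - 103) = 1/(-4942) = -1/4942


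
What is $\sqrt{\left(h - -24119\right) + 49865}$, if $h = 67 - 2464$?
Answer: $\sqrt{71587} \approx 267.56$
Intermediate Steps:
$h = -2397$ ($h = 67 - 2464 = -2397$)
$\sqrt{\left(h - -24119\right) + 49865} = \sqrt{\left(-2397 - -24119\right) + 49865} = \sqrt{\left(-2397 + 24119\right) + 49865} = \sqrt{21722 + 49865} = \sqrt{71587}$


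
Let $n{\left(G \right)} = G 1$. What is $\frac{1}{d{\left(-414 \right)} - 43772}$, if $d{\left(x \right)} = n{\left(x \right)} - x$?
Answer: $- \frac{1}{43772} \approx -2.2846 \cdot 10^{-5}$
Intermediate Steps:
$n{\left(G \right)} = G$
$d{\left(x \right)} = 0$ ($d{\left(x \right)} = x - x = 0$)
$\frac{1}{d{\left(-414 \right)} - 43772} = \frac{1}{0 - 43772} = \frac{1}{-43772} = - \frac{1}{43772}$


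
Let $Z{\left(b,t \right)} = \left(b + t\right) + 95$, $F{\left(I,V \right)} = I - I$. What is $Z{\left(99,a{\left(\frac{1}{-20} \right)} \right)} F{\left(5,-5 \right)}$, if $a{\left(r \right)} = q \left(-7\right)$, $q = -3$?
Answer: $0$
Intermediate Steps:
$F{\left(I,V \right)} = 0$
$a{\left(r \right)} = 21$ ($a{\left(r \right)} = \left(-3\right) \left(-7\right) = 21$)
$Z{\left(b,t \right)} = 95 + b + t$
$Z{\left(99,a{\left(\frac{1}{-20} \right)} \right)} F{\left(5,-5 \right)} = \left(95 + 99 + 21\right) 0 = 215 \cdot 0 = 0$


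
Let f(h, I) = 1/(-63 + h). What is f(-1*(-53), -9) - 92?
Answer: -921/10 ≈ -92.100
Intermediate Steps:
f(-1*(-53), -9) - 92 = 1/(-63 - 1*(-53)) - 92 = 1/(-63 + 53) - 92 = 1/(-10) - 92 = -1/10 - 92 = -921/10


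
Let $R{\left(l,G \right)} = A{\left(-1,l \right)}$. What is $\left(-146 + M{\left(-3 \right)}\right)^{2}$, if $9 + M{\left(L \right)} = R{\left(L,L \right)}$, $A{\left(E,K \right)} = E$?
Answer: $24336$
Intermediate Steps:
$R{\left(l,G \right)} = -1$
$M{\left(L \right)} = -10$ ($M{\left(L \right)} = -9 - 1 = -10$)
$\left(-146 + M{\left(-3 \right)}\right)^{2} = \left(-146 - 10\right)^{2} = \left(-156\right)^{2} = 24336$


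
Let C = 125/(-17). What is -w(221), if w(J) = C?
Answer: 125/17 ≈ 7.3529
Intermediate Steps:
C = -125/17 (C = 125*(-1/17) = -125/17 ≈ -7.3529)
w(J) = -125/17
-w(221) = -1*(-125/17) = 125/17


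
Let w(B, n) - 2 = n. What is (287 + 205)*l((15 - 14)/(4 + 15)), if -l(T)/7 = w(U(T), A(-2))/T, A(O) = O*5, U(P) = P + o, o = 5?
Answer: 523488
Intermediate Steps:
U(P) = 5 + P (U(P) = P + 5 = 5 + P)
A(O) = 5*O
w(B, n) = 2 + n
l(T) = 56/T (l(T) = -7*(2 + 5*(-2))/T = -7*(2 - 10)/T = -(-56)/T = 56/T)
(287 + 205)*l((15 - 14)/(4 + 15)) = (287 + 205)*(56/(((15 - 14)/(4 + 15)))) = 492*(56/((1/19))) = 492*(56/((1*(1/19)))) = 492*(56/(1/19)) = 492*(56*19) = 492*1064 = 523488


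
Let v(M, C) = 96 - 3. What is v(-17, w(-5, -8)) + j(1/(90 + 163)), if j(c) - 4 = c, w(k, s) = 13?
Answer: 24542/253 ≈ 97.004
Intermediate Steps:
j(c) = 4 + c
v(M, C) = 93
v(-17, w(-5, -8)) + j(1/(90 + 163)) = 93 + (4 + 1/(90 + 163)) = 93 + (4 + 1/253) = 93 + 1013/253 = 24542/253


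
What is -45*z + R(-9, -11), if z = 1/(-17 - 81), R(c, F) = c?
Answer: -837/98 ≈ -8.5408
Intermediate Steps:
z = -1/98 (z = 1/(-98) = -1/98 ≈ -0.010204)
-45*z + R(-9, -11) = -45*(-1/98) - 9 = 45/98 - 9 = -837/98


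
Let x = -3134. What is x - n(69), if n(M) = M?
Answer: -3203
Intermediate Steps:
x - n(69) = -3134 - 1*69 = -3134 - 69 = -3203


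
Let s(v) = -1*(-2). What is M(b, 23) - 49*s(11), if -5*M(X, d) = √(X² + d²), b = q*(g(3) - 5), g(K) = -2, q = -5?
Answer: -98 - √1754/5 ≈ -106.38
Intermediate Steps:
s(v) = 2
b = 35 (b = -5*(-2 - 5) = -5*(-7) = 35)
M(X, d) = -√(X² + d²)/5
M(b, 23) - 49*s(11) = -√(35² + 23²)/5 - 49*2 = -√(1225 + 529)/5 - 98 = -√1754/5 - 98 = -98 - √1754/5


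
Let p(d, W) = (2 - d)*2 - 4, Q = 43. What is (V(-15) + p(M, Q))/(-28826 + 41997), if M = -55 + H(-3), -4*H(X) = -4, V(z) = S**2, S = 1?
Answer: 109/13171 ≈ 0.0082758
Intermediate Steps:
V(z) = 1 (V(z) = 1**2 = 1)
H(X) = 1 (H(X) = -1/4*(-4) = 1)
M = -54 (M = -55 + 1 = -54)
p(d, W) = -2*d (p(d, W) = (4 - 2*d) - 4 = -2*d)
(V(-15) + p(M, Q))/(-28826 + 41997) = (1 - 2*(-54))/(-28826 + 41997) = (1 + 108)/13171 = 109*(1/13171) = 109/13171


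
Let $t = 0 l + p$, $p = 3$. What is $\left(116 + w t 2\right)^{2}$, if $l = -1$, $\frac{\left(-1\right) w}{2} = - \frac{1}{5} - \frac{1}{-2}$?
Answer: $\frac{315844}{25} \approx 12634.0$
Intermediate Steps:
$w = - \frac{3}{5}$ ($w = - 2 \left(- \frac{1}{5} - \frac{1}{-2}\right) = - 2 \left(\left(-1\right) \frac{1}{5} - - \frac{1}{2}\right) = - 2 \left(- \frac{1}{5} + \frac{1}{2}\right) = \left(-2\right) \frac{3}{10} = - \frac{3}{5} \approx -0.6$)
$t = 3$ ($t = 0 \left(-1\right) + 3 = 0 + 3 = 3$)
$\left(116 + w t 2\right)^{2} = \left(116 + \left(- \frac{3}{5}\right) 3 \cdot 2\right)^{2} = \left(116 - \frac{18}{5}\right)^{2} = \left(\frac{562}{5}\right)^{2} = \frac{315844}{25}$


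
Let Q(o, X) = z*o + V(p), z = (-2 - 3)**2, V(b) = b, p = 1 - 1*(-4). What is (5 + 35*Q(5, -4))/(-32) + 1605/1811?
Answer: -8197745/57952 ≈ -141.46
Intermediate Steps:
p = 5 (p = 1 + 4 = 5)
z = 25 (z = (-5)**2 = 25)
Q(o, X) = 5 + 25*o (Q(o, X) = 25*o + 5 = 5 + 25*o)
(5 + 35*Q(5, -4))/(-32) + 1605/1811 = (5 + 35*(5 + 25*5))/(-32) + 1605/1811 = (5 + 35*(5 + 125))*(-1/32) + 1605*(1/1811) = (5 + 35*130)*(-1/32) + 1605/1811 = (5 + 4550)*(-1/32) + 1605/1811 = 4555*(-1/32) + 1605/1811 = -4555/32 + 1605/1811 = -8197745/57952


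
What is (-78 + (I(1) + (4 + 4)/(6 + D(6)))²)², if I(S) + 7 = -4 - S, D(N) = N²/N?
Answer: 206116/81 ≈ 2544.6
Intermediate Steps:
D(N) = N
I(S) = -11 - S (I(S) = -7 + (-4 - S) = -11 - S)
(-78 + (I(1) + (4 + 4)/(6 + D(6)))²)² = (-78 + ((-11 - 1*1) + (4 + 4)/(6 + 6))²)² = (-78 + ((-11 - 1) + 8/12)²)² = (-78 + (-12 + 8*(1/12))²)² = (-78 + (-12 + ⅔)²)² = (-78 + (-34/3)²)² = (-78 + 1156/9)² = (454/9)² = 206116/81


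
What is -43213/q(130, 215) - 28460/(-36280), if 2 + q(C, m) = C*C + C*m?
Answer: -7284839/40677136 ≈ -0.17909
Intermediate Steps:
q(C, m) = -2 + C² + C*m (q(C, m) = -2 + (C*C + C*m) = -2 + (C² + C*m) = -2 + C² + C*m)
-43213/q(130, 215) - 28460/(-36280) = -43213/(-2 + 130² + 130*215) - 28460/(-36280) = -43213/(-2 + 16900 + 27950) - 28460*(-1/36280) = -43213/44848 + 1423/1814 = -7284839/40677136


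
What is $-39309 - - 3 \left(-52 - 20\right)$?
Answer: $-39525$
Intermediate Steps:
$-39309 - - 3 \left(-52 - 20\right) = -39309 - \left(-3\right) \left(-72\right) = -39309 - 216 = -39525$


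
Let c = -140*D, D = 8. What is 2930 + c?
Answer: 1810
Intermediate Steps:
c = -1120 (c = -140*8 = -1120)
2930 + c = 2930 - 1120 = 1810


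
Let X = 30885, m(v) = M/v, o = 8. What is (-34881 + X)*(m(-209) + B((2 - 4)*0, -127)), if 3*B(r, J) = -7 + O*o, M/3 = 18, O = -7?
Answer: 17754228/209 ≈ 84949.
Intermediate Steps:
M = 54 (M = 3*18 = 54)
m(v) = 54/v
B(r, J) = -21 (B(r, J) = (-7 - 7*8)/3 = (-7 - 56)/3 = (1/3)*(-63) = -21)
(-34881 + X)*(m(-209) + B((2 - 4)*0, -127)) = (-34881 + 30885)*(54/(-209) - 21) = -3996*(54*(-1/209) - 21) = -3996*(-54/209 - 21) = -3996*(-4443/209) = 17754228/209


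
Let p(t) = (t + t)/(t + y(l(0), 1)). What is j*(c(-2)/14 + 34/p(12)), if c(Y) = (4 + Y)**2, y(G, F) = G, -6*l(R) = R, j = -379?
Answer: -45859/7 ≈ -6551.3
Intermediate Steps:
l(R) = -R/6
p(t) = 2 (p(t) = (t + t)/(t - 1/6*0) = (2*t)/(t + 0) = (2*t)/t = 2)
j*(c(-2)/14 + 34/p(12)) = -379*((4 - 2)**2/14 + 34/2) = -379*(2**2*(1/14) + 34*(1/2)) = -379*(4*(1/14) + 17) = -379*(2/7 + 17) = -379*121/7 = -45859/7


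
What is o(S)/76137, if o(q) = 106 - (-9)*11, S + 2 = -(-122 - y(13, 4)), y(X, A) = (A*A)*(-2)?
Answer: 5/1857 ≈ 0.0026925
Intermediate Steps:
y(X, A) = -2*A² (y(X, A) = A²*(-2) = -2*A²)
S = 88 (S = -2 - (-122 - (-2)*4²) = -2 - (-122 - (-2)*16) = -2 - (-122 - 1*(-32)) = -2 - (-122 + 32) = -2 - 1*(-90) = -2 + 90 = 88)
o(q) = 205 (o(q) = 106 - 1*(-99) = 106 + 99 = 205)
o(S)/76137 = 205/76137 = 205*(1/76137) = 5/1857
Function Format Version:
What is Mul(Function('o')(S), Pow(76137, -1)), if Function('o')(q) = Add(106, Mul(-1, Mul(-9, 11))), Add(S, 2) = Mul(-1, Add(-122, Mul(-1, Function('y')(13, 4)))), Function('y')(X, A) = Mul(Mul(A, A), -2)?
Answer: Rational(5, 1857) ≈ 0.0026925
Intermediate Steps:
Function('y')(X, A) = Mul(-2, Pow(A, 2)) (Function('y')(X, A) = Mul(Pow(A, 2), -2) = Mul(-2, Pow(A, 2)))
S = 88 (S = Add(-2, Mul(-1, Add(-122, Mul(-1, Mul(-2, Pow(4, 2)))))) = Add(-2, Mul(-1, Add(-122, Mul(-1, Mul(-2, 16))))) = Add(-2, Mul(-1, Add(-122, Mul(-1, -32)))) = Add(-2, Mul(-1, Add(-122, 32))) = Add(-2, Mul(-1, -90)) = Add(-2, 90) = 88)
Function('o')(q) = 205 (Function('o')(q) = Add(106, Mul(-1, -99)) = Add(106, 99) = 205)
Mul(Function('o')(S), Pow(76137, -1)) = Mul(205, Pow(76137, -1)) = Mul(205, Rational(1, 76137)) = Rational(5, 1857)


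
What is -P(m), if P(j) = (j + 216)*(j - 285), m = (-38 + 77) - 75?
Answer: 57780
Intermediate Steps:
m = -36 (m = 39 - 75 = -36)
P(j) = (-285 + j)*(216 + j) (P(j) = (216 + j)*(-285 + j) = (-285 + j)*(216 + j))
-P(m) = -(-61560 + (-36)² - 69*(-36)) = -(-61560 + 1296 + 2484) = -1*(-57780) = 57780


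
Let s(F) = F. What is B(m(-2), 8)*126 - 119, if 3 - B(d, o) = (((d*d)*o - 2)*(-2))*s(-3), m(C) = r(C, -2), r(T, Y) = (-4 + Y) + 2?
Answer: -94997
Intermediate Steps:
r(T, Y) = -2 + Y
m(C) = -4 (m(C) = -2 - 2 = -4)
B(d, o) = 15 - 6*o*d² (B(d, o) = 3 - ((d*d)*o - 2)*(-2)*(-3) = 3 - (d²*o - 2)*(-2)*(-3) = 3 - (o*d² - 2)*(-2)*(-3) = 3 - (-2 + o*d²)*(-2)*(-3) = 3 - (4 - 2*o*d²)*(-3) = 3 - (-12 + 6*o*d²) = 3 + (12 - 6*o*d²) = 15 - 6*o*d²)
B(m(-2), 8)*126 - 119 = (15 - 6*8*(-4)²)*126 - 119 = (15 - 6*8*16)*126 - 119 = (15 - 768)*126 - 119 = -753*126 - 119 = -94878 - 119 = -94997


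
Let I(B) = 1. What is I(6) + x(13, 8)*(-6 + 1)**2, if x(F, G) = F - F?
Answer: 1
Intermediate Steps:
x(F, G) = 0
I(6) + x(13, 8)*(-6 + 1)**2 = 1 + 0*(-6 + 1)**2 = 1 + 0*(-5)**2 = 1 + 0*25 = 1 + 0 = 1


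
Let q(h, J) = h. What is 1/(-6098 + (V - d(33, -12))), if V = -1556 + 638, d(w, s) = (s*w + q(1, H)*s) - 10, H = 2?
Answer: -1/6598 ≈ -0.00015156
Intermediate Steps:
d(w, s) = -10 + s + s*w (d(w, s) = (s*w + 1*s) - 10 = (s*w + s) - 10 = (s + s*w) - 10 = -10 + s + s*w)
V = -918
1/(-6098 + (V - d(33, -12))) = 1/(-6098 + (-918 - (-10 - 12 - 12*33))) = 1/(-6098 + (-918 - (-10 - 12 - 396))) = 1/(-6098 + (-918 - 1*(-418))) = 1/(-6098 + (-918 + 418)) = 1/(-6098 - 500) = 1/(-6598) = -1/6598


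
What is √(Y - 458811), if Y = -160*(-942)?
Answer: I*√308091 ≈ 555.06*I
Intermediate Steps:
Y = 150720
√(Y - 458811) = √(150720 - 458811) = √(-308091) = I*√308091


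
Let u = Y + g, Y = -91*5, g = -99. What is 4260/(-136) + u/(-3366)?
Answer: -104881/3366 ≈ -31.159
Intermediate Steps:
Y = -455
u = -554 (u = -455 - 99 = -554)
4260/(-136) + u/(-3366) = 4260/(-136) - 554/(-3366) = 4260*(-1/136) - 554*(-1/3366) = -1065/34 + 277/1683 = -104881/3366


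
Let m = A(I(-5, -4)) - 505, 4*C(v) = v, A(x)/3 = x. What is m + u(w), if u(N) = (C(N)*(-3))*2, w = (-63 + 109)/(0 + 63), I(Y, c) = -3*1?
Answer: -10817/21 ≈ -515.10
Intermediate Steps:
I(Y, c) = -3
A(x) = 3*x
C(v) = v/4
w = 46/63 ≈ 0.73016
m = -514 (m = 3*(-3) - 505 = -9 - 505 = -514)
u(N) = -3*N/2 (u(N) = ((N/4)*(-3))*2 = -3*N/4*2 = -3*N/2)
m + u(w) = -514 - 3/2*46/63 = -514 - 23/21 = -10817/21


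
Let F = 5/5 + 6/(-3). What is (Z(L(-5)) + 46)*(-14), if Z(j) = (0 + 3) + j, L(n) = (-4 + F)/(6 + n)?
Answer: -616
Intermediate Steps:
F = -1 (F = 5*(1/5) + 6*(-1/3) = 1 - 2 = -1)
L(n) = -5/(6 + n) (L(n) = (-4 - 1)/(6 + n) = -5/(6 + n))
Z(j) = 3 + j
(Z(L(-5)) + 46)*(-14) = ((3 - 5/(6 - 5)) + 46)*(-14) = ((3 - 5/1) + 46)*(-14) = ((3 - 5*1) + 46)*(-14) = ((3 - 5) + 46)*(-14) = (-2 + 46)*(-14) = 44*(-14) = -616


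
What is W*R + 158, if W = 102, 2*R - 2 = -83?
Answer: -3973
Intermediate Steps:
R = -81/2 (R = 1 + (½)*(-83) = 1 - 83/2 = -81/2 ≈ -40.500)
W*R + 158 = 102*(-81/2) + 158 = -4131 + 158 = -3973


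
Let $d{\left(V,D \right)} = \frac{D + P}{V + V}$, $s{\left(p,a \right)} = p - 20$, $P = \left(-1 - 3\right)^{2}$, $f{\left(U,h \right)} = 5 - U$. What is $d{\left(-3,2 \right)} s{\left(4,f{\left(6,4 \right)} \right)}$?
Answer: $48$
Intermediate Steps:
$P = 16$ ($P = \left(-4\right)^{2} = 16$)
$s{\left(p,a \right)} = -20 + p$ ($s{\left(p,a \right)} = p - 20 = -20 + p$)
$d{\left(V,D \right)} = \frac{16 + D}{2 V}$ ($d{\left(V,D \right)} = \frac{D + 16}{V + V} = \frac{16 + D}{2 V}$)
$d{\left(-3,2 \right)} s{\left(4,f{\left(6,4 \right)} \right)} = \frac{16 + 2}{2 \left(-3\right)} \left(-20 + 4\right) = \frac{1}{2} \left(- \frac{1}{3}\right) 18 \left(-16\right) = \left(-3\right) \left(-16\right) = 48$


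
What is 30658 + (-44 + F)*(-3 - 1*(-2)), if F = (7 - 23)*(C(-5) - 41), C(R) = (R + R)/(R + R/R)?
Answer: 30086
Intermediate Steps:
C(R) = 2*R/(1 + R) (C(R) = (2*R)/(R + 1) = (2*R)/(1 + R) = 2*R/(1 + R))
F = 616 (F = (7 - 23)*(2*(-5)/(1 - 5) - 41) = -16*(2*(-5)/(-4) - 41) = -16*(2*(-5)*(-¼) - 41) = -16*(5/2 - 41) = -16*(-77/2) = 616)
30658 + (-44 + F)*(-3 - 1*(-2)) = 30658 + (-44 + 616)*(-3 - 1*(-2)) = 30658 + 572*(-3 + 2) = 30658 + 572*(-1) = 30658 - 572 = 30086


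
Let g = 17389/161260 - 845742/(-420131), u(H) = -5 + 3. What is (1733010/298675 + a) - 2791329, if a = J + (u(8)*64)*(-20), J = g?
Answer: -2257259841730632214943/809413133491820 ≈ -2.7888e+6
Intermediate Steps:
u(H) = -2
g = 143690012879/67750325060 (g = 17389*(1/161260) - 845742*(-1/420131) = 17389/161260 + 845742/420131 = 143690012879/67750325060 ≈ 2.1209)
J = 143690012879/67750325060 ≈ 2.1209
a = 173584522166479/67750325060 (a = 143690012879/67750325060 - 2*64*(-20) = 143690012879/67750325060 - 128*(-20) = 143690012879/67750325060 + 2560 = 173584522166479/67750325060 ≈ 2562.1)
(1733010/298675 + a) - 2791329 = (1733010/298675 + 173584522166479/67750325060) - 2791329 = (1733010*(1/298675) + 173584522166479/67750325060) - 2791329 = (346602/59735 + 173584522166479/67750325060) - 2791329 = 2078510765956213837/809413133491820 - 2791329 = -2257259841730632214943/809413133491820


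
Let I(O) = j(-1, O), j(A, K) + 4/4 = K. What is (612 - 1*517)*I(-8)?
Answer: -855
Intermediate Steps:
j(A, K) = -1 + K
I(O) = -1 + O
(612 - 1*517)*I(-8) = (612 - 1*517)*(-1 - 8) = (612 - 517)*(-9) = 95*(-9) = -855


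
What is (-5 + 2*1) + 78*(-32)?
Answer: -2499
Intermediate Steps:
(-5 + 2*1) + 78*(-32) = (-5 + 2) - 2496 = -3 - 2496 = -2499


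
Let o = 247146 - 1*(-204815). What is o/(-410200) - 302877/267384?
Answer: -5105985113/2285019100 ≈ -2.2345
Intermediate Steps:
o = 451961 (o = 247146 + 204815 = 451961)
o/(-410200) - 302877/267384 = 451961/(-410200) - 302877/267384 = 451961*(-1/410200) - 302877*1/267384 = -451961/410200 - 100959/89128 = -5105985113/2285019100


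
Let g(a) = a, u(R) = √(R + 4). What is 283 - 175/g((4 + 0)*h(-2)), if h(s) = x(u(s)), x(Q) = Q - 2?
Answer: 1307/4 + 175*√2/8 ≈ 357.69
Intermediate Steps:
u(R) = √(4 + R)
x(Q) = -2 + Q
h(s) = -2 + √(4 + s)
283 - 175/g((4 + 0)*h(-2)) = 283 - 175/((4 + 0)*(-2 + √(4 - 2))) = 283 - 175/(4*(-2 + √2)) = 283 - 175/(-8 + 4*√2)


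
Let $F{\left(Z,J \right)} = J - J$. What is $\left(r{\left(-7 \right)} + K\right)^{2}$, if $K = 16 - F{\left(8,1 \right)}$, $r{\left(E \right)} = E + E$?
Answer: $4$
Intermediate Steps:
$F{\left(Z,J \right)} = 0$
$r{\left(E \right)} = 2 E$
$K = 16$ ($K = 16 - 0 = 16 + 0 = 16$)
$\left(r{\left(-7 \right)} + K\right)^{2} = \left(2 \left(-7\right) + 16\right)^{2} = \left(-14 + 16\right)^{2} = 2^{2} = 4$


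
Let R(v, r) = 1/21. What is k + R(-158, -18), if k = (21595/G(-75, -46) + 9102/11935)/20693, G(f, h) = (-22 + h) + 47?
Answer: -1510604/740912865 ≈ -0.0020388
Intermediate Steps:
G(f, h) = 25 + h
R(v, r) = 1/21
k = -36792169/740912865 (k = (21595/(25 - 46) + 9102/11935)/20693 = (21595/(-21) + 9102*(1/11935))*(1/20693) = (21595*(-1/21) + 9102/11935)*(1/20693) = (-3085/3 + 9102/11935)*(1/20693) = -36792169/35805*1/20693 = -36792169/740912865 ≈ -0.049658)
k + R(-158, -18) = -36792169/740912865 + 1/21 = -1510604/740912865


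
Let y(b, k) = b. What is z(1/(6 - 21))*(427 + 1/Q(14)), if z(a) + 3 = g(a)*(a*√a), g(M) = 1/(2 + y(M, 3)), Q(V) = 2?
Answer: -2565/2 - 57*I*√15/58 ≈ -1282.5 - 3.8062*I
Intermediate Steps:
g(M) = 1/(2 + M)
z(a) = -3 + a^(3/2)/(2 + a) (z(a) = -3 + (a*√a)/(2 + a) = -3 + a^(3/2)/(2 + a))
z(1/(6 - 21))*(427 + 1/Q(14)) = ((-6 + (1/(6 - 21))^(3/2) - 3/(6 - 21))/(2 + 1/(6 - 21)))*(427 + 1/2) = ((-6 + (1/(-15))^(3/2) - 3/(-15))/(2 + 1/(-15)))*(427 + ½) = ((-6 + (-1/15)^(3/2) - 3*(-1/15))/(2 - 1/15))*(855/2) = ((-6 - I*√15/225 + ⅕)/(29/15))*(855/2) = (15*(-29/5 - I*√15/225)/29)*(855/2) = (-3 - I*√15/435)*(855/2) = -2565/2 - 57*I*√15/58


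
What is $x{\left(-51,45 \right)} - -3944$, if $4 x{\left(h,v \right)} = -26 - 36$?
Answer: $\frac{7857}{2} \approx 3928.5$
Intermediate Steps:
$x{\left(h,v \right)} = - \frac{31}{2}$ ($x{\left(h,v \right)} = \frac{-26 - 36}{4} = \frac{1}{4} \left(-62\right) = - \frac{31}{2}$)
$x{\left(-51,45 \right)} - -3944 = - \frac{31}{2} - -3944 = - \frac{31}{2} + 3944 = \frac{7857}{2}$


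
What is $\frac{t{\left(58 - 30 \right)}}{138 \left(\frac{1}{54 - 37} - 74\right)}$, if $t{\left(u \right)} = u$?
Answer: $- \frac{238}{86733} \approx -0.0027441$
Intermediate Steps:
$\frac{t{\left(58 - 30 \right)}}{138 \left(\frac{1}{54 - 37} - 74\right)} = \frac{58 - 30}{138 \left(\frac{1}{54 - 37} - 74\right)} = \frac{58 - 30}{138 \left(\frac{1}{17} - 74\right)} = \frac{28}{138 \left(\frac{1}{17} - 74\right)} = \frac{28}{138 \left(- \frac{1257}{17}\right)} = \frac{28}{- \frac{173466}{17}} = 28 \left(- \frac{17}{173466}\right) = - \frac{238}{86733}$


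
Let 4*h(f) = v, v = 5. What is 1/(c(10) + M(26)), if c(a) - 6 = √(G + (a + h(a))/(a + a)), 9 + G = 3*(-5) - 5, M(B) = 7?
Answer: 16/243 - 4*I*√455/3159 ≈ 0.065844 - 0.027009*I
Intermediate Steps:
h(f) = 5/4 (h(f) = (¼)*5 = 5/4)
G = -29 (G = -9 + (3*(-5) - 5) = -9 + (-15 - 5) = -9 - 20 = -29)
c(a) = 6 + √(-29 + (5/4 + a)/(2*a)) (c(a) = 6 + √(-29 + (a + 5/4)/(a + a)) = 6 + √(-29 + (5/4 + a)/((2*a))) = 6 + √(-29 + (5/4 + a)*(1/(2*a))) = 6 + √(-29 + (5/4 + a)/(2*a)))
1/(c(10) + M(26)) = 1/((6 + √(-456 + 10/10)/4) + 7) = 1/((6 + √(-456 + 10*(⅒))/4) + 7) = 1/((6 + √(-456 + 1)/4) + 7) = 1/((6 + √(-455)/4) + 7) = 1/((6 + (I*√455)/4) + 7) = 1/((6 + I*√455/4) + 7) = 1/(13 + I*√455/4)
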